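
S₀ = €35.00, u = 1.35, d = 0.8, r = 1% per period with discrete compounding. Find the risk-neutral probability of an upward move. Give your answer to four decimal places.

Risk-neutral probability p = (1 + 0.01 − 0.8)/(1.35 − 0.8) = 0.2100/0.5500 = 0.3818

p = 0.3818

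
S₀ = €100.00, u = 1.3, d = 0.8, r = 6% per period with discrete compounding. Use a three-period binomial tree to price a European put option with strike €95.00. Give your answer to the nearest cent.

€7.63

Risk-neutral probability p = (1 + 0.06 − 0.8)/(1.3 − 0.8) = 0.2600/0.5000 = 0.5200
Terminal stock prices: S_uuu = 219.7, S_uud = 135.2, S_udd = 83.2, S_ddd = 51.2
Terminal payoffs (K − S): max(-124.7, 0) = 0, max(-40.2, 0) = 0, max(11.8, 0) = 11.8, max(43.8, 0) = 43.8
Node uu (S = 169): V_uu = 1/1.06·[0.5200·0.0000 + 0.4800·0.0000] = 0.0000
Node ud (S = 104): V_ud = 1/1.06·[0.5200·0.0000 + 0.4800·11.8000] = 5.3434
Node dd (S = 64): V_dd = 1/1.06·[0.5200·11.8000 + 0.4800·43.8000] = 25.6226
Node u (S = 130): V_u = 1/1.06·[0.5200·0.0000 + 0.4800·5.3434] = 2.4197
Node d (S = 80): V_d = 1/1.06·[0.5200·5.3434 + 0.4800·25.6226] = 14.2240
Node 0 (S = 100): V_0 = 1/1.06·[0.5200·2.4197 + 0.4800·14.2240] = 7.6281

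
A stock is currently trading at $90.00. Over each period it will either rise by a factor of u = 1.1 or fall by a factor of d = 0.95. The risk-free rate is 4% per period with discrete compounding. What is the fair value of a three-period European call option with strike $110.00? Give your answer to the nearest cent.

Risk-neutral probability p = (1 + 0.04 − 0.95)/(1.1 − 0.95) = 0.0900/0.1500 = 0.6000
Terminal stock prices: S_uuu = 119.8, S_uud = 103.5, S_udd = 89.35, S_ddd = 77.16
Terminal payoffs (S − K): max(9.79, 0) = 9.79, max(-6.545, 0) = 0, max(-20.65, 0) = 0, max(-32.84, 0) = 0
Node uu (S = 108.9): V_uu = 1/1.04·[0.6000·9.7900 + 0.4000·0.0000] = 5.6481
Node ud (S = 94.05): V_ud = 1/1.04·[0.6000·0.0000 + 0.4000·0.0000] = 0.0000
Node dd (S = 81.22): V_dd = 1/1.04·[0.6000·0.0000 + 0.4000·0.0000] = 0.0000
Node u (S = 99): V_u = 1/1.04·[0.6000·5.6481 + 0.4000·0.0000] = 3.2585
Node d (S = 85.5): V_d = 1/1.04·[0.6000·0.0000 + 0.4000·0.0000] = 0.0000
Node 0 (S = 90): V_0 = 1/1.04·[0.6000·3.2585 + 0.4000·0.0000] = 1.8799

$1.88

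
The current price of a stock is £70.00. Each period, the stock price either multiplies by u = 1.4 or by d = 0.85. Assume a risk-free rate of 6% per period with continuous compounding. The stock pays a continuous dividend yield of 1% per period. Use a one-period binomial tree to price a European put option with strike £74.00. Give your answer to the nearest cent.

Per-period risk-free factor R = e^0.06 = 1.0618; dividend-adjusted growth = e^(0.06−0.01) = 1.0513.
Risk-neutral probability p = (1.0513 − 0.85)/(1.4 − 0.85) = 0.2013/0.5500 = 0.3659
Terminal stock prices: S_u = 98, S_d = 59.5
Terminal payoffs (K − S): max(-24, 0) = 0, max(14.5, 0) = 14.5
Node 0 (S = 70): V_0 = e^(−0.06)·[0.3659·0.0000 + 0.6341·14.5000] = 8.6584

£8.66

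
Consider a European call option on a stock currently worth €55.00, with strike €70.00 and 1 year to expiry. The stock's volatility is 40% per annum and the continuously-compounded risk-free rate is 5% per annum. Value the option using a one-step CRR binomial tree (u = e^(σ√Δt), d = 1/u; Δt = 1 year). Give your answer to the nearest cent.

CRR parameters: u = e^(σ√Δt) = e^(0.4·√1) = 1.4918, d = 1/u = 0.6703
Per-period rate: rΔt = 0.05·1 = 0.05, so R = e^0.05 = 1.0513
Risk-neutral probability p = (e^0.05 − 0.6703)/(1.4918 − 0.6703) = 0.3810/0.8215 = 0.4637
Terminal stock prices: S_u = 82.05, S_d = 36.87
Terminal payoffs (S − K): max(12.05, 0) = 12.05, max(-33.13, 0) = 0
Node 0 (S = 55): V_0 = e^(−0.05)·[0.4637·12.0504 + 0.5363·0.0000] = 5.3155

€5.32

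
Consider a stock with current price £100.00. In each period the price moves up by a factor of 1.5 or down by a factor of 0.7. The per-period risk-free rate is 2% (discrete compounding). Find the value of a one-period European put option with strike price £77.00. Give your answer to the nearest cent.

£4.12

Risk-neutral probability p = (1 + 0.02 − 0.7)/(1.5 − 0.7) = 0.3200/0.8000 = 0.4000
Terminal stock prices: S_u = 150, S_d = 70
Terminal payoffs (K − S): max(-73, 0) = 0, max(7, 0) = 7
Node 0 (S = 100): V_0 = 1/1.02·[0.4000·0.0000 + 0.6000·7.0000] = 4.1176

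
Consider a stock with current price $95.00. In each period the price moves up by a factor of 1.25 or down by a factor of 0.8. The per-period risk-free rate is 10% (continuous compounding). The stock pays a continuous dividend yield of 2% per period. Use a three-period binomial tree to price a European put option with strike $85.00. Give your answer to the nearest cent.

Per-period risk-free factor R = e^0.1 = 1.1052; dividend-adjusted growth = e^(0.1−0.02) = 1.0833.
Risk-neutral probability p = (1.0833 − 0.8)/(1.25 − 0.8) = 0.2833/0.4500 = 0.6295
Terminal stock prices: S_uuu = 185.5, S_uud = 118.8, S_udd = 76, S_ddd = 48.64
Terminal payoffs (K − S): max(-100.5, 0) = 0, max(-33.75, 0) = 0, max(9, 0) = 9, max(36.36, 0) = 36.36
Node uu (S = 148.4): V_uu = e^(−0.1)·[0.6295·0.0000 + 0.3705·0.0000] = 0.0000
Node ud (S = 95): V_ud = e^(−0.1)·[0.6295·0.0000 + 0.3705·9.0000] = 3.0170
Node dd (S = 60.8): V_dd = e^(−0.1)·[0.6295·9.0000 + 0.3705·36.3600] = 17.3151
Node u (S = 118.8): V_u = e^(−0.1)·[0.6295·0.0000 + 0.3705·3.0170] = 1.0113
Node d (S = 76): V_d = e^(−0.1)·[0.6295·3.0170 + 0.3705·17.3151] = 7.5229
Node 0 (S = 95): V_0 = e^(−0.1)·[0.6295·1.0113 + 0.3705·7.5229] = 3.0979

$3.10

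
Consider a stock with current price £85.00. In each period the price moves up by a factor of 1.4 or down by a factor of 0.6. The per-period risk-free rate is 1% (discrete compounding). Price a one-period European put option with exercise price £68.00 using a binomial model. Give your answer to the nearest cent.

Risk-neutral probability p = (1 + 0.01 − 0.6)/(1.4 − 0.6) = 0.4100/0.8000 = 0.5125
Terminal stock prices: S_u = 119, S_d = 51
Terminal payoffs (K − S): max(-51, 0) = 0, max(17, 0) = 17
Node 0 (S = 85): V_0 = 1/1.01·[0.5125·0.0000 + 0.4875·17.0000] = 8.2054

£8.21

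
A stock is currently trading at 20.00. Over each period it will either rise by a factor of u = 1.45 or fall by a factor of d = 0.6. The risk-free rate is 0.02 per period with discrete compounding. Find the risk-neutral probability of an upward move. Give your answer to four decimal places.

Risk-neutral probability p = (1 + 0.02 − 0.6)/(1.45 − 0.6) = 0.4200/0.8500 = 0.4941

p = 0.4941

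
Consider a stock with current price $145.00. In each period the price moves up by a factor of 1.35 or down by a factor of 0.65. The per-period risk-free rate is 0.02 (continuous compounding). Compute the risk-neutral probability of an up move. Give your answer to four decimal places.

p = 0.5289

Risk-neutral probability p = (e^0.02 − 0.65)/(1.35 − 0.65) = 0.3702/0.7000 = 0.5289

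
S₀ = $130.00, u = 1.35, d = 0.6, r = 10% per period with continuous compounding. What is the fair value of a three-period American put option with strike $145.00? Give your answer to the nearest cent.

$27.25

Risk-neutral probability p = (e^0.1 − 0.6)/(1.35 − 0.6) = 0.5052/0.7500 = 0.6736
Terminal stock prices: S_uuu = 319.8, S_uud = 142.2, S_udd = 63.18, S_ddd = 28.08
Terminal payoffs (K − S): max(-174.8, 0) = 0, max(2.845, 0) = 2.845, max(81.82, 0) = 81.82, max(116.9, 0) = 116.9
Node uu (S = 236.9): continuation = e^(−0.1)·[0.6736·0.0000 + 0.3264·2.8450] = 0.8403; exercise value = 0.0000 ≤ continuation, so V_uu = 0.8403
Node ud (S = 105.3): continuation = e^(−0.1)·[0.6736·2.8450 + 0.3264·81.8200] = 25.9014; exercise value = 39.7000 > continuation, so V_ud = 39.7000 (exercise)
Node dd (S = 46.8): continuation = e^(−0.1)·[0.6736·81.8200 + 0.3264·116.9200] = 84.4014; exercise value = 98.2000 > continuation, so V_dd = 98.2000 (exercise)
Node u (S = 175.5): continuation = e^(−0.1)·[0.6736·0.8403 + 0.3264·39.7000] = 12.2385; exercise value = 0.0000 ≤ continuation, so V_u = 12.2385
Node d (S = 78): continuation = e^(−0.1)·[0.6736·39.7000 + 0.3264·98.2000] = 53.2014; exercise value = 67.0000 > continuation, so V_d = 67.0000 (exercise)
Node 0 (S = 130): continuation = e^(−0.1)·[0.6736·12.2385 + 0.3264·67.0000] = 27.2490; exercise value = 15.0000 ≤ continuation, so V_0 = 27.2490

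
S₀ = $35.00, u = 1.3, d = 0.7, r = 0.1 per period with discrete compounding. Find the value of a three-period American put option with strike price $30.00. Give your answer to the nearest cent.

$2.10

Risk-neutral probability p = (1 + 0.1 − 0.7)/(1.3 − 0.7) = 0.4000/0.6000 = 0.6667
Terminal stock prices: S_uuu = 76.89, S_uud = 41.41, S_udd = 22.29, S_ddd = 12
Terminal payoffs (K − S): max(-46.89, 0) = 0, max(-11.41, 0) = 0, max(7.705, 0) = 7.705, max(18, 0) = 18
Node uu (S = 59.15): continuation = 1/1.1·[0.6667·0.0000 + 0.3333·0.0000] = 0.0000; exercise value = 0.0000 ≤ continuation, so V_uu = 0.0000
Node ud (S = 31.85): continuation = 1/1.1·[0.6667·0.0000 + 0.3333·7.7050] = 2.3348; exercise value = 0.0000 ≤ continuation, so V_ud = 2.3348
Node dd (S = 17.15): continuation = 1/1.1·[0.6667·7.7050 + 0.3333·17.9950] = 10.1227; exercise value = 12.8500 > continuation, so V_dd = 12.8500 (exercise)
Node u (S = 45.5): continuation = 1/1.1·[0.6667·0.0000 + 0.3333·2.3348] = 0.7075; exercise value = 0.0000 ≤ continuation, so V_u = 0.7075
Node d (S = 24.5): continuation = 1/1.1·[0.6667·2.3348 + 0.3333·12.8500] = 5.3090; exercise value = 5.5000 > continuation, so V_d = 5.5000 (exercise)
Node 0 (S = 35): continuation = 1/1.1·[0.6667·0.7075 + 0.3333·5.5000] = 2.0955; exercise value = 0.0000 ≤ continuation, so V_0 = 2.0955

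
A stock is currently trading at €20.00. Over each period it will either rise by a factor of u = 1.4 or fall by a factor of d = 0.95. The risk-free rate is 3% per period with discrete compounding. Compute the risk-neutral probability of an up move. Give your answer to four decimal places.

p = 0.1778

Risk-neutral probability p = (1 + 0.03 − 0.95)/(1.4 − 0.95) = 0.0800/0.4500 = 0.1778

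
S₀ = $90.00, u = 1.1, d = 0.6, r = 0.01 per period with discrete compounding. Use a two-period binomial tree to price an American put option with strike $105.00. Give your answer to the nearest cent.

Risk-neutral probability p = (1 + 0.01 − 0.6)/(1.1 − 0.6) = 0.4100/0.5000 = 0.8200
Terminal stock prices: S_uu = 108.9, S_ud = 59.4, S_dd = 32.4
Terminal payoffs (K − S): max(-3.9, 0) = 0, max(45.6, 0) = 45.6, max(72.6, 0) = 72.6
Node u (S = 99): continuation = 1/1.01·[0.8200·0.0000 + 0.1800·45.6000] = 8.1267; exercise value = 6.0000 ≤ continuation, so V_u = 8.1267
Node d (S = 54): continuation = 1/1.01·[0.8200·45.6000 + 0.1800·72.6000] = 49.9604; exercise value = 51.0000 > continuation, so V_d = 51.0000 (exercise)
Node 0 (S = 90): continuation = 1/1.01·[0.8200·8.1267 + 0.1800·51.0000] = 15.6871; exercise value = 15.0000 ≤ continuation, so V_0 = 15.6871

$15.69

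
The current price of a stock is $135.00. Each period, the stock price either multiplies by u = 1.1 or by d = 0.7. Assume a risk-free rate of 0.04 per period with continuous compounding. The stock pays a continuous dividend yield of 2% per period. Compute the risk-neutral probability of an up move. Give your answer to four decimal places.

p = 0.8005

Per-period risk-free factor R = e^0.04 = 1.0408; dividend-adjusted growth = e^(0.04−0.02) = 1.0202.
Risk-neutral probability p = (1.0202 − 0.7)/(1.1 − 0.7) = 0.3202/0.4000 = 0.8005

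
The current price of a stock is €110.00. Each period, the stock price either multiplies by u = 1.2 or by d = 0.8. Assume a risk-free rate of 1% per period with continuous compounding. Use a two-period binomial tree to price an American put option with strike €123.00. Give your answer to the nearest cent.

€20.71

Risk-neutral probability p = (e^0.01 − 0.8)/(1.2 − 0.8) = 0.2101/0.4000 = 0.5251
Terminal stock prices: S_uu = 158.4, S_ud = 105.6, S_dd = 70.4
Terminal payoffs (K − S): max(-35.4, 0) = 0, max(17.4, 0) = 17.4, max(52.6, 0) = 52.6
Node u (S = 132): continuation = e^(−0.01)·[0.5251·0.0000 + 0.4749·17.4000] = 8.1806; exercise value = 0.0000 ≤ continuation, so V_u = 8.1806
Node d (S = 88): continuation = e^(−0.01)·[0.5251·17.4000 + 0.4749·52.6000] = 33.7761; exercise value = 35.0000 > continuation, so V_d = 35.0000 (exercise)
Node 0 (S = 110): continuation = e^(−0.01)·[0.5251·8.1806 + 0.4749·35.0000] = 20.7083; exercise value = 13.0000 ≤ continuation, so V_0 = 20.7083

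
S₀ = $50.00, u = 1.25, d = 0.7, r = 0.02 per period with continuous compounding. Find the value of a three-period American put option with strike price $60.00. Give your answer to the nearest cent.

Risk-neutral probability p = (e^0.02 − 0.7)/(1.25 − 0.7) = 0.3202/0.5500 = 0.5822
Terminal stock prices: S_uuu = 97.66, S_uud = 54.69, S_udd = 30.62, S_ddd = 17.15
Terminal payoffs (K − S): max(-37.66, 0) = 0, max(5.312, 0) = 5.312, max(29.38, 0) = 29.38, max(42.85, 0) = 42.85
Node uu (S = 78.12): continuation = e^(−0.02)·[0.5822·0.0000 + 0.4178·5.3125] = 2.1757; exercise value = 0.0000 ≤ continuation, so V_uu = 2.1757
Node ud (S = 43.75): continuation = e^(−0.02)·[0.5822·5.3125 + 0.4178·29.3750] = 15.0619; exercise value = 16.2500 > continuation, so V_ud = 16.2500 (exercise)
Node dd (S = 24.5): continuation = e^(−0.02)·[0.5822·29.3750 + 0.4178·42.8500] = 34.3119; exercise value = 35.5000 > continuation, so V_dd = 35.5000 (exercise)
Node u (S = 62.5): continuation = e^(−0.02)·[0.5822·2.1757 + 0.4178·16.2500] = 7.8966; exercise value = 0.0000 ≤ continuation, so V_u = 7.8966
Node d (S = 35): continuation = e^(−0.02)·[0.5822·16.2500 + 0.4178·35.5000] = 23.8119; exercise value = 25.0000 > continuation, so V_d = 25.0000 (exercise)
Node 0 (S = 50): continuation = e^(−0.02)·[0.5822·7.8966 + 0.4178·25.0000] = 14.7448; exercise value = 10.0000 ≤ continuation, so V_0 = 14.7448

$14.74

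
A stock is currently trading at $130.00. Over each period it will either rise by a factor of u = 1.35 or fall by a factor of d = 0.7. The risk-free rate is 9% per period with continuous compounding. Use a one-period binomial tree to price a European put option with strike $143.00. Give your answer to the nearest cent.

Risk-neutral probability p = (e^0.09 − 0.7)/(1.35 − 0.7) = 0.3942/0.6500 = 0.6064
Terminal stock prices: S_u = 175.5, S_d = 91
Terminal payoffs (K − S): max(-32.5, 0) = 0, max(52, 0) = 52
Node 0 (S = 130): V_0 = e^(−0.09)·[0.6064·0.0000 + 0.3936·52.0000] = 18.7046

$18.70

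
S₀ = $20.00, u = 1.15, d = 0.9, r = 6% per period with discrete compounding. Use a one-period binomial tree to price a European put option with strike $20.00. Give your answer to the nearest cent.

$0.68

Risk-neutral probability p = (1 + 0.06 − 0.9)/(1.15 − 0.9) = 0.1600/0.2500 = 0.6400
Terminal stock prices: S_u = 23, S_d = 18
Terminal payoffs (K − S): max(-3, 0) = 0, max(2, 0) = 2
Node 0 (S = 20): V_0 = 1/1.06·[0.6400·0.0000 + 0.3600·2.0000] = 0.6792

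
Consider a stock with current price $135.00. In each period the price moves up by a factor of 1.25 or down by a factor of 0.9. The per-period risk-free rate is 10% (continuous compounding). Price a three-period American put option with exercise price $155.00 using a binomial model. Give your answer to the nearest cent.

Risk-neutral probability p = (e^0.1 − 0.9)/(1.25 − 0.9) = 0.2052/0.3500 = 0.5862
Terminal stock prices: S_uuu = 263.7, S_uud = 189.8, S_udd = 136.7, S_ddd = 98.42
Terminal payoffs (K − S): max(-108.7, 0) = 0, max(-34.84, 0) = 0, max(18.31, 0) = 18.31, max(56.58, 0) = 56.58
Node uu (S = 210.9): continuation = e^(−0.1)·[0.5862·0.0000 + 0.4138·0.0000] = 0.0000; exercise value = 0.0000 ≤ continuation, so V_uu = 0.0000
Node ud (S = 151.9): continuation = e^(−0.1)·[0.5862·0.0000 + 0.4138·18.3125] = 6.8566; exercise value = 3.1250 ≤ continuation, so V_ud = 6.8566
Node dd (S = 109.4): continuation = e^(−0.1)·[0.5862·18.3125 + 0.4138·56.5850] = 30.8998; exercise value = 45.6500 > continuation, so V_dd = 45.6500 (exercise)
Node u (S = 168.8): continuation = e^(−0.1)·[0.5862·0.0000 + 0.4138·6.8566] = 2.5672; exercise value = 0.0000 ≤ continuation, so V_u = 2.5672
Node d (S = 121.5): continuation = e^(−0.1)·[0.5862·6.8566 + 0.4138·45.6500] = 20.7291; exercise value = 33.5000 > continuation, so V_d = 33.5000 (exercise)
Node 0 (S = 135): continuation = e^(−0.1)·[0.5862·2.5672 + 0.4138·33.5000] = 13.9048; exercise value = 20.0000 > continuation, so V_0 = 20.0000 (exercise)

$20.00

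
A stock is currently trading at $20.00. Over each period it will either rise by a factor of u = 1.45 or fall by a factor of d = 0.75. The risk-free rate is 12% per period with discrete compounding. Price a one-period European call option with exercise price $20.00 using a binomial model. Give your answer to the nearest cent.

$4.25

Risk-neutral probability p = (1 + 0.12 − 0.75)/(1.45 − 0.75) = 0.3700/0.7000 = 0.5286
Terminal stock prices: S_u = 29, S_d = 15
Terminal payoffs (S − K): max(9, 0) = 9, max(-5, 0) = 0
Node 0 (S = 20): V_0 = 1/1.12·[0.5286·9.0000 + 0.4714·0.0000] = 4.2474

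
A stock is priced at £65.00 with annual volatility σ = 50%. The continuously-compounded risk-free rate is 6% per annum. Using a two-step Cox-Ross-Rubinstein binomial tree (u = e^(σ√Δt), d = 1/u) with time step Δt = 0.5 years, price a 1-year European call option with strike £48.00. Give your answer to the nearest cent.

CRR parameters: u = e^(σ√Δt) = e^(0.5·√0.5) = 1.4241, d = 1/u = 0.7022
Per-period rate: rΔt = 0.06·0.5 = 0.03, so R = e^0.03 = 1.0305
Risk-neutral probability p = (e^0.03 − 0.7022)/(1.4241 − 0.7022) = 0.3283/0.7219 = 0.4547
Terminal stock prices: S_uu = 131.8, S_ud = 65, S_dd = 32.05
Terminal payoffs (S − K): max(83.83, 0) = 83.83, max(17, 0) = 17, max(-15.95, 0) = 0
Node u (S = 92.57): V_u = e^(−0.03)·[0.4547·83.8275 + 0.5453·17.0000] = 45.9864
Node d (S = 45.64): V_d = e^(−0.03)·[0.4547·17.0000 + 0.5453·0.0000] = 7.5015
Node 0 (S = 65): V_0 = e^(−0.03)·[0.4547·45.9864 + 0.5453·7.5015] = 24.2619

£24.26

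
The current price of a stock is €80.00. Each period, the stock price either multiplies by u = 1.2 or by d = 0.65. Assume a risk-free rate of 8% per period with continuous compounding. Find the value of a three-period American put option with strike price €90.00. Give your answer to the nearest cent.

Risk-neutral probability p = (e^0.08 − 0.65)/(1.2 − 0.65) = 0.4333/0.5500 = 0.7878
Terminal stock prices: S_uuu = 138.2, S_uud = 74.88, S_udd = 40.56, S_ddd = 21.97
Terminal payoffs (K − S): max(-48.24, 0) = 0, max(15.12, 0) = 15.12, max(49.44, 0) = 49.44, max(68.03, 0) = 68.03
Node uu (S = 115.2): continuation = e^(−0.08)·[0.7878·0.0000 + 0.2122·15.1200] = 2.9619; exercise value = 0.0000 ≤ continuation, so V_uu = 2.9619
Node ud (S = 62.4): continuation = e^(−0.08)·[0.7878·15.1200 + 0.2122·49.4400] = 20.6805; exercise value = 27.6000 > continuation, so V_ud = 27.6000 (exercise)
Node dd (S = 33.8): continuation = e^(−0.08)·[0.7878·49.4400 + 0.2122·68.0300] = 49.2805; exercise value = 56.2000 > continuation, so V_dd = 56.2000 (exercise)
Node u (S = 96): continuation = e^(−0.08)·[0.7878·2.9619 + 0.2122·27.6000] = 7.5605; exercise value = 0.0000 ≤ continuation, so V_u = 7.5605
Node d (S = 52): continuation = e^(−0.08)·[0.7878·27.6000 + 0.2122·56.2000] = 31.0805; exercise value = 38.0000 > continuation, so V_d = 38.0000 (exercise)
Node 0 (S = 80): continuation = e^(−0.08)·[0.7878·7.5605 + 0.2122·38.0000] = 12.9420; exercise value = 10.0000 ≤ continuation, so V_0 = 12.9420

€12.94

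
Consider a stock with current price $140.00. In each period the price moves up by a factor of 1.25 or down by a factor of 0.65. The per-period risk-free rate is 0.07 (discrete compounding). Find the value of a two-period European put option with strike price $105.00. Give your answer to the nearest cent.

$3.60

Risk-neutral probability p = (1 + 0.07 − 0.65)/(1.25 − 0.65) = 0.4200/0.6000 = 0.7000
Terminal stock prices: S_uu = 218.8, S_ud = 113.8, S_dd = 59.15
Terminal payoffs (K − S): max(-113.8, 0) = 0, max(-8.75, 0) = 0, max(45.85, 0) = 45.85
Node u (S = 175): V_u = 1/1.07·[0.7000·0.0000 + 0.3000·0.0000] = 0.0000
Node d (S = 91): V_d = 1/1.07·[0.7000·0.0000 + 0.3000·45.8500] = 12.8551
Node 0 (S = 140): V_0 = 1/1.07·[0.7000·0.0000 + 0.3000·12.8551] = 3.6042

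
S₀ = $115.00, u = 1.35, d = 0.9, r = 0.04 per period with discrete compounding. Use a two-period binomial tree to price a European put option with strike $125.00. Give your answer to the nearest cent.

$13.97

Risk-neutral probability p = (1 + 0.04 − 0.9)/(1.35 − 0.9) = 0.1400/0.4500 = 0.3111
Terminal stock prices: S_uu = 209.6, S_ud = 139.7, S_dd = 93.15
Terminal payoffs (K − S): max(-84.59, 0) = 0, max(-14.72, 0) = 0, max(31.85, 0) = 31.85
Node u (S = 155.2): V_u = 1/1.04·[0.3111·0.0000 + 0.6889·0.0000] = 0.0000
Node d (S = 103.5): V_d = 1/1.04·[0.3111·0.0000 + 0.6889·31.8500] = 21.0972
Node 0 (S = 115): V_0 = 1/1.04·[0.3111·0.0000 + 0.6889·21.0972] = 13.9747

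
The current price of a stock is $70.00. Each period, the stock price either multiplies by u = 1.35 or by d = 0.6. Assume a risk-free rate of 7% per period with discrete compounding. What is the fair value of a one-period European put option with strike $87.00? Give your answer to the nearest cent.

$15.70

Risk-neutral probability p = (1 + 0.07 − 0.6)/(1.35 − 0.6) = 0.4700/0.7500 = 0.6267
Terminal stock prices: S_u = 94.5, S_d = 42
Terminal payoffs (K − S): max(-7.5, 0) = 0, max(45, 0) = 45
Node 0 (S = 70): V_0 = 1/1.07·[0.6267·0.0000 + 0.3733·45.0000] = 15.7009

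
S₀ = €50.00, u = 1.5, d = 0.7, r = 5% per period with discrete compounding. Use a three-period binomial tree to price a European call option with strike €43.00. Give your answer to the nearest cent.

€19.07

Risk-neutral probability p = (1 + 0.05 − 0.7)/(1.5 − 0.7) = 0.3500/0.8000 = 0.4375
Terminal stock prices: S_uuu = 168.8, S_uud = 78.75, S_udd = 36.75, S_ddd = 17.15
Terminal payoffs (S − K): max(125.8, 0) = 125.8, max(35.75, 0) = 35.75, max(-6.25, 0) = 0, max(-25.85, 0) = 0
Node uu (S = 112.5): V_uu = 1/1.05·[0.4375·125.7500 + 0.5625·35.7500] = 71.5476
Node ud (S = 52.5): V_ud = 1/1.05·[0.4375·35.7500 + 0.5625·0.0000] = 14.8958
Node dd (S = 24.5): V_dd = 1/1.05·[0.4375·0.0000 + 0.5625·0.0000] = 0.0000
Node u (S = 75): V_u = 1/1.05·[0.4375·71.5476 + 0.5625·14.8958] = 37.7914
Node d (S = 35): V_d = 1/1.05·[0.4375·14.8958 + 0.5625·0.0000] = 6.2066
Node 0 (S = 50): V_0 = 1/1.05·[0.4375·37.7914 + 0.5625·6.2066] = 19.0714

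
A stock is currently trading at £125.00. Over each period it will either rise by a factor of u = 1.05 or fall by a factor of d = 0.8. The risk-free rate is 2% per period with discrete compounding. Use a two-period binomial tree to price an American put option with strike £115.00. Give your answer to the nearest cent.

£2.78

Risk-neutral probability p = (1 + 0.02 − 0.8)/(1.05 − 0.8) = 0.2200/0.2500 = 0.8800
Terminal stock prices: S_uu = 137.8, S_ud = 105, S_dd = 80
Terminal payoffs (K − S): max(-22.81, 0) = 0, max(10, 0) = 10, max(35, 0) = 35
Node u (S = 131.2): continuation = 1/1.02·[0.8800·0.0000 + 0.1200·10.0000] = 1.1765; exercise value = 0.0000 ≤ continuation, so V_u = 1.1765
Node d (S = 100): continuation = 1/1.02·[0.8800·10.0000 + 0.1200·35.0000] = 12.7451; exercise value = 15.0000 > continuation, so V_d = 15.0000 (exercise)
Node 0 (S = 125): continuation = 1/1.02·[0.8800·1.1765 + 0.1200·15.0000] = 2.7797; exercise value = 0.0000 ≤ continuation, so V_0 = 2.7797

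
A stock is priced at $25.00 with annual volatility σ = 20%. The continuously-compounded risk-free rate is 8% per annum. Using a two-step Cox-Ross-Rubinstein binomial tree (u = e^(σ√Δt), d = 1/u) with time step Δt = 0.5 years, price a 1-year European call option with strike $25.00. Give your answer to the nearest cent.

$2.79

CRR parameters: u = e^(σ√Δt) = e^(0.2·√0.5) = 1.1519, d = 1/u = 0.8681
Per-period rate: rΔt = 0.08·0.5 = 0.04, so R = e^0.04 = 1.0408
Risk-neutral probability p = (e^0.04 − 0.8681)/(1.1519 − 0.8681) = 0.1727/0.2838 = 0.6085
Terminal stock prices: S_uu = 33.17, S_ud = 25, S_dd = 18.84
Terminal payoffs (S − K): max(8.172, 0) = 8.172, max(0, 0) = 0, max(-6.159, 0) = 0
Node u (S = 28.8): V_u = e^(−0.04)·[0.6085·8.1724 + 0.3915·0.0000] = 4.7780
Node d (S = 21.7): V_d = e^(−0.04)·[0.6085·0.0000 + 0.3915·0.0000] = 0.0000
Node 0 (S = 25): V_0 = e^(−0.04)·[0.6085·4.7780 + 0.3915·0.0000] = 2.7935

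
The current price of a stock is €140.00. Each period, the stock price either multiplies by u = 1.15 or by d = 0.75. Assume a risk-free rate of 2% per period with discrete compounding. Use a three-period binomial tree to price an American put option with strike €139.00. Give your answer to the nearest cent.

Risk-neutral probability p = (1 + 0.02 − 0.75)/(1.15 − 0.75) = 0.2700/0.4000 = 0.6750
Terminal stock prices: S_uuu = 212.9, S_uud = 138.9, S_udd = 90.56, S_ddd = 59.06
Terminal payoffs (K − S): max(-73.92, 0) = 0, max(0.1375, 0) = 0.1375, max(48.44, 0) = 48.44, max(79.94, 0) = 79.94
Node uu (S = 185.1): continuation = 1/1.02·[0.6750·0.0000 + 0.3250·0.1375] = 0.0438; exercise value = 0.0000 ≤ continuation, so V_uu = 0.0438
Node ud (S = 120.8): continuation = 1/1.02·[0.6750·0.1375 + 0.3250·48.4375] = 15.5245; exercise value = 18.2500 > continuation, so V_ud = 18.2500 (exercise)
Node dd (S = 78.75): continuation = 1/1.02·[0.6750·48.4375 + 0.3250·79.9375] = 57.5245; exercise value = 60.2500 > continuation, so V_dd = 60.2500 (exercise)
Node u (S = 161): continuation = 1/1.02·[0.6750·0.0438 + 0.3250·18.2500] = 5.8439; exercise value = 0.0000 ≤ continuation, so V_u = 5.8439
Node d (S = 105): continuation = 1/1.02·[0.6750·18.2500 + 0.3250·60.2500] = 31.2745; exercise value = 34.0000 > continuation, so V_d = 34.0000 (exercise)
Node 0 (S = 140): continuation = 1/1.02·[0.6750·5.8439 + 0.3250·34.0000] = 14.7006; exercise value = 0.0000 ≤ continuation, so V_0 = 14.7006

€14.70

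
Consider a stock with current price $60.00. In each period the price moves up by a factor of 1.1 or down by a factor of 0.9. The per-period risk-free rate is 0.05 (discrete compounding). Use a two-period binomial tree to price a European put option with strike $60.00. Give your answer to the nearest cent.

Risk-neutral probability p = (1 + 0.05 − 0.9)/(1.1 − 0.9) = 0.1500/0.2000 = 0.7500
Terminal stock prices: S_uu = 72.6, S_ud = 59.4, S_dd = 48.6
Terminal payoffs (K − S): max(-12.6, 0) = 0, max(0.6, 0) = 0.6, max(11.4, 0) = 11.4
Node u (S = 66): V_u = 1/1.05·[0.7500·0.0000 + 0.2500·0.6000] = 0.1429
Node d (S = 54): V_d = 1/1.05·[0.7500·0.6000 + 0.2500·11.4000] = 3.1429
Node 0 (S = 60): V_0 = 1/1.05·[0.7500·0.1429 + 0.2500·3.1429] = 0.8503

$0.85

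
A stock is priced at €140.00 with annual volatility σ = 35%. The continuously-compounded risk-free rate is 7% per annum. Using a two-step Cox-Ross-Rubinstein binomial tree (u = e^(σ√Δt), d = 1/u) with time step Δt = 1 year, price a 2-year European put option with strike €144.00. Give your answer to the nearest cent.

€16.98

CRR parameters: u = e^(σ√Δt) = e^(0.35·√1) = 1.4191, d = 1/u = 0.7047
Per-period rate: rΔt = 0.07·1 = 0.07, so R = e^0.07 = 1.0725
Risk-neutral probability p = (e^0.07 − 0.7047)/(1.4191 − 0.7047) = 0.3678/0.7144 = 0.5149
Terminal stock prices: S_uu = 281.9, S_ud = 140, S_dd = 69.52
Terminal payoffs (K − S): max(-137.9, 0) = 0, max(4, 0) = 4, max(74.48, 0) = 74.48
Node u (S = 198.7): V_u = e^(−0.07)·[0.5149·0.0000 + 0.4851·4.0000] = 1.8093
Node d (S = 98.66): V_d = e^(−0.07)·[0.5149·4.0000 + 0.4851·74.4781] = 35.6084
Node 0 (S = 140): V_0 = e^(−0.07)·[0.5149·1.8093 + 0.4851·35.6084] = 16.9751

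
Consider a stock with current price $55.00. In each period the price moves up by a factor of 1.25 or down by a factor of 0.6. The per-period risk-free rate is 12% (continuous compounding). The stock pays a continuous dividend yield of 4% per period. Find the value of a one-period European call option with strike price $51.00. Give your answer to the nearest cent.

$11.71

Per-period risk-free factor R = e^0.12 = 1.1275; dividend-adjusted growth = e^(0.12−0.04) = 1.0833.
Risk-neutral probability p = (1.0833 − 0.6)/(1.25 − 0.6) = 0.4833/0.6500 = 0.7435
Terminal stock prices: S_u = 68.75, S_d = 33
Terminal payoffs (S − K): max(17.75, 0) = 17.75, max(-18, 0) = 0
Node 0 (S = 55): V_0 = e^(−0.12)·[0.7435·17.7500 + 0.2565·0.0000] = 11.7051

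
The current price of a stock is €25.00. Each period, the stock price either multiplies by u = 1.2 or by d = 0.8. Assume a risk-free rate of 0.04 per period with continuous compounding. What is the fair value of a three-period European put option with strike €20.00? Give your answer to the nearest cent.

€0.61

Risk-neutral probability p = (e^0.04 − 0.8)/(1.2 − 0.8) = 0.2408/0.4000 = 0.6020
Terminal stock prices: S_uuu = 43.2, S_uud = 28.8, S_udd = 19.2, S_ddd = 12.8
Terminal payoffs (K − S): max(-23.2, 0) = 0, max(-8.8, 0) = 0, max(0.8, 0) = 0.8, max(7.2, 0) = 7.2
Node uu (S = 36): V_uu = e^(−0.04)·[0.6020·0.0000 + 0.3980·0.0000] = 0.0000
Node ud (S = 24): V_ud = e^(−0.04)·[0.6020·0.0000 + 0.3980·0.8000] = 0.3059
Node dd (S = 16): V_dd = e^(−0.04)·[0.6020·0.8000 + 0.3980·7.2000] = 3.2158
Node u (S = 30): V_u = e^(−0.04)·[0.6020·0.0000 + 0.3980·0.3059] = 0.1170
Node d (S = 20): V_d = e^(−0.04)·[0.6020·0.3059 + 0.3980·3.2158] = 1.4066
Node 0 (S = 25): V_0 = e^(−0.04)·[0.6020·0.1170 + 0.3980·1.4066] = 0.6055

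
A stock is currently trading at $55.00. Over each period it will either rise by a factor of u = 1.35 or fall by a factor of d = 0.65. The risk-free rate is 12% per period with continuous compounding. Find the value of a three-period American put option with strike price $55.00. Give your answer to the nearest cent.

$6.58

Risk-neutral probability p = (e^0.12 − 0.65)/(1.35 − 0.65) = 0.4775/0.7000 = 0.6821
Terminal stock prices: S_uuu = 135.3, S_uud = 65.15, S_udd = 31.37, S_ddd = 15.1
Terminal payoffs (K − S): max(-80.32, 0) = 0, max(-10.15, 0) = 0, max(23.63, 0) = 23.63, max(39.9, 0) = 39.9
Node uu (S = 100.2): continuation = e^(−0.12)·[0.6821·0.0000 + 0.3179·0.0000] = 0.0000; exercise value = 0.0000 ≤ continuation, so V_uu = 0.0000
Node ud (S = 48.26): continuation = e^(−0.12)·[0.6821·0.0000 + 0.3179·23.6294] = 6.6615; exercise value = 6.7375 > continuation, so V_ud = 6.7375 (exercise)
Node dd (S = 23.24): continuation = e^(−0.12)·[0.6821·23.6294 + 0.3179·39.8956] = 25.5431; exercise value = 31.7625 > continuation, so V_dd = 31.7625 (exercise)
Node u (S = 74.25): continuation = e^(−0.12)·[0.6821·0.0000 + 0.3179·6.7375] = 1.8994; exercise value = 0.0000 ≤ continuation, so V_u = 1.8994
Node d (S = 35.75): continuation = e^(−0.12)·[0.6821·6.7375 + 0.3179·31.7625] = 13.0306; exercise value = 19.2500 > continuation, so V_d = 19.2500 (exercise)
Node 0 (S = 55): continuation = e^(−0.12)·[0.6821·1.8994 + 0.3179·19.2500] = 6.5761; exercise value = 0.0000 ≤ continuation, so V_0 = 6.5761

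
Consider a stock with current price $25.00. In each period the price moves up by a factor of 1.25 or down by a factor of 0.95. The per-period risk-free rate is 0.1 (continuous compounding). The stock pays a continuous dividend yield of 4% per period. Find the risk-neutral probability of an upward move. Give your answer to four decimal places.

Per-period risk-free factor R = e^0.1 = 1.1052; dividend-adjusted growth = e^(0.1−0.04) = 1.0618.
Risk-neutral probability p = (1.0618 − 0.95)/(1.25 − 0.95) = 0.1118/0.3000 = 0.3728

p = 0.3728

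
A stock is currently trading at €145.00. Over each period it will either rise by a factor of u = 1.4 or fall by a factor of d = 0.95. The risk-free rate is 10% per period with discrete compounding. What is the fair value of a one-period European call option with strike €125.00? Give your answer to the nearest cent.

Risk-neutral probability p = (1 + 0.1 − 0.95)/(1.4 − 0.95) = 0.1500/0.4500 = 0.3333
Terminal stock prices: S_u = 203, S_d = 137.8
Terminal payoffs (S − K): max(78, 0) = 78, max(12.75, 0) = 12.75
Node 0 (S = 145): V_0 = 1/1.1·[0.3333·78.0000 + 0.6667·12.7500] = 31.3636

€31.36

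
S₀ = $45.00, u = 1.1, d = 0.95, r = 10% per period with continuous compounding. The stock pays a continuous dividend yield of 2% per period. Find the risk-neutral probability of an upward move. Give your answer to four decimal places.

p = 0.8886

Per-period risk-free factor R = e^0.1 = 1.1052; dividend-adjusted growth = e^(0.1−0.02) = 1.0833.
Risk-neutral probability p = (1.0833 − 0.95)/(1.1 − 0.95) = 0.1333/0.1500 = 0.8886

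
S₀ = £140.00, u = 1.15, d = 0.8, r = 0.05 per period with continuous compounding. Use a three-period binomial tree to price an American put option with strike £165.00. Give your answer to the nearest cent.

£25.00

Risk-neutral probability p = (e^0.05 − 0.8)/(1.15 − 0.8) = 0.2513/0.3500 = 0.7179
Terminal stock prices: S_uuu = 212.9, S_uud = 148.1, S_udd = 103, S_ddd = 71.68
Terminal payoffs (K − S): max(-47.92, 0) = 0, max(16.88, 0) = 16.88, max(61.96, 0) = 61.96, max(93.32, 0) = 93.32
Node uu (S = 185.1): continuation = e^(−0.05)·[0.7179·0.0000 + 0.2821·16.8800] = 4.5293; exercise value = 0.0000 ≤ continuation, so V_uu = 4.5293
Node ud (S = 128.8): continuation = e^(−0.05)·[0.7179·16.8800 + 0.2821·61.9600] = 28.1529; exercise value = 36.2000 > continuation, so V_ud = 36.2000 (exercise)
Node dd (S = 89.6): continuation = e^(−0.05)·[0.7179·61.9600 + 0.2821·93.3200] = 67.3529; exercise value = 75.4000 > continuation, so V_dd = 75.4000 (exercise)
Node u (S = 161): continuation = e^(−0.05)·[0.7179·4.5293 + 0.2821·36.2000] = 12.8065; exercise value = 4.0000 ≤ continuation, so V_u = 12.8065
Node d (S = 112): continuation = e^(−0.05)·[0.7179·36.2000 + 0.2821·75.4000] = 44.9529; exercise value = 53.0000 > continuation, so V_d = 53.0000 (exercise)
Node 0 (S = 140): continuation = e^(−0.05)·[0.7179·12.8065 + 0.2821·53.0000] = 22.9668; exercise value = 25.0000 > continuation, so V_0 = 25.0000 (exercise)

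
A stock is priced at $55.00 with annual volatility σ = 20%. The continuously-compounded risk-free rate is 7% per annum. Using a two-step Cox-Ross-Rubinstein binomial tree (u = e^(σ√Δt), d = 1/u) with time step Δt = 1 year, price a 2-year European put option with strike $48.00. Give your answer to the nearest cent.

CRR parameters: u = e^(σ√Δt) = e^(0.2·√1) = 1.2214, d = 1/u = 0.8187
Per-period rate: rΔt = 0.07·1 = 0.07, so R = e^0.07 = 1.0725
Risk-neutral probability p = (e^0.07 − 0.8187)/(1.2214 − 0.8187) = 0.2538/0.4027 = 0.6302
Terminal stock prices: S_uu = 82.05, S_ud = 55, S_dd = 36.87
Terminal payoffs (K − S): max(-34.05, 0) = 0, max(-7, 0) = 0, max(11.13, 0) = 11.13
Node u (S = 67.18): V_u = e^(−0.07)·[0.6302·0.0000 + 0.3698·0.0000] = 0.0000
Node d (S = 45.03): V_d = e^(−0.07)·[0.6302·0.0000 + 0.3698·11.1324] = 3.8381
Node 0 (S = 55): V_0 = e^(−0.07)·[0.6302·0.0000 + 0.3698·3.8381] = 1.3233

$1.32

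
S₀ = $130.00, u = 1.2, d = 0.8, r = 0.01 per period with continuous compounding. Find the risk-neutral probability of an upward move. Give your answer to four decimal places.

Risk-neutral probability p = (e^0.01 − 0.8)/(1.2 − 0.8) = 0.2101/0.4000 = 0.5251

p = 0.5251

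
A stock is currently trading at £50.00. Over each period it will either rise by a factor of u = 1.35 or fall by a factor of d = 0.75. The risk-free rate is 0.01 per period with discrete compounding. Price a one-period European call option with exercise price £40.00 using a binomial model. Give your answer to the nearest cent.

Risk-neutral probability p = (1 + 0.01 − 0.75)/(1.35 − 0.75) = 0.2600/0.6000 = 0.4333
Terminal stock prices: S_u = 67.5, S_d = 37.5
Terminal payoffs (S − K): max(27.5, 0) = 27.5, max(-2.5, 0) = 0
Node 0 (S = 50): V_0 = 1/1.01·[0.4333·27.5000 + 0.5667·0.0000] = 11.7987

£11.80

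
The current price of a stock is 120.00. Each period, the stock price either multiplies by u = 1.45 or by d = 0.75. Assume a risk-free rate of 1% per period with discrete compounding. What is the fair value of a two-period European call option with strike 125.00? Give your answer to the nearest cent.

19.73

Risk-neutral probability p = (1 + 0.01 − 0.75)/(1.45 − 0.75) = 0.2600/0.7000 = 0.3714
Terminal stock prices: S_uu = 252.3, S_ud = 130.5, S_dd = 67.5
Terminal payoffs (S − K): max(127.3, 0) = 127.3, max(5.5, 0) = 5.5, max(-57.5, 0) = 0
Node u (S = 174): V_u = 1/1.01·[0.3714·127.3000 + 0.6286·5.5000] = 50.2376
Node d (S = 90): V_d = 1/1.01·[0.3714·5.5000 + 0.6286·0.0000] = 2.0226
Node 0 (S = 120): V_0 = 1/1.01·[0.3714·50.2376 + 0.6286·2.0226] = 19.7337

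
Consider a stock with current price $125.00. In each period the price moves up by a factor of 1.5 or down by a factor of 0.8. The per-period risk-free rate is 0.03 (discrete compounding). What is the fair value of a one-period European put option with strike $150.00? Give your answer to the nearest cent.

Risk-neutral probability p = (1 + 0.03 − 0.8)/(1.5 − 0.8) = 0.2300/0.7000 = 0.3286
Terminal stock prices: S_u = 187.5, S_d = 100
Terminal payoffs (K − S): max(-37.5, 0) = 0, max(50, 0) = 50
Node 0 (S = 125): V_0 = 1/1.03·[0.3286·0.0000 + 0.6714·50.0000] = 32.5936

$32.59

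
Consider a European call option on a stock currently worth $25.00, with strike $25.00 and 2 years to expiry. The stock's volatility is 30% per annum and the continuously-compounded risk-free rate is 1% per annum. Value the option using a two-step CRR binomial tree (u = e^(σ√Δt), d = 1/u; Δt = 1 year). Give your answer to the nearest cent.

$3.94

CRR parameters: u = e^(σ√Δt) = e^(0.3·√1) = 1.3499, d = 1/u = 0.7408
Per-period rate: rΔt = 0.01·1 = 0.01, so R = e^0.01 = 1.0101
Risk-neutral probability p = (e^0.01 − 0.7408)/(1.3499 − 0.7408) = 0.2692/0.6090 = 0.4421
Terminal stock prices: S_uu = 45.55, S_ud = 25, S_dd = 13.72
Terminal payoffs (S − K): max(20.55, 0) = 20.55, max(0, 0) = 0, max(-11.28, 0) = 0
Node u (S = 33.75): V_u = e^(−0.01)·[0.4421·20.5530 + 0.5579·0.0000] = 8.9952
Node d (S = 18.52): V_d = e^(−0.01)·[0.4421·0.0000 + 0.5579·0.0000] = 0.0000
Node 0 (S = 25): V_0 = e^(−0.01)·[0.4421·8.9952 + 0.5579·0.0000] = 3.9369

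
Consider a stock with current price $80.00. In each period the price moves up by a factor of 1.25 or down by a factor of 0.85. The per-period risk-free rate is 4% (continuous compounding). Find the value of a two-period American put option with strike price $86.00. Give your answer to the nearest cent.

$9.27

Risk-neutral probability p = (e^0.04 − 0.85)/(1.25 − 0.85) = 0.1908/0.4000 = 0.4770
Terminal stock prices: S_uu = 125, S_ud = 85, S_dd = 57.8
Terminal payoffs (K − S): max(-39, 0) = 0, max(1, 0) = 1, max(28.2, 0) = 28.2
Node u (S = 100): continuation = e^(−0.04)·[0.4770·0.0000 + 0.5230·1.0000] = 0.5025; exercise value = 0.0000 ≤ continuation, so V_u = 0.5025
Node d (S = 68): continuation = e^(−0.04)·[0.4770·1.0000 + 0.5230·28.2000] = 14.6279; exercise value = 18.0000 > continuation, so V_d = 18.0000 (exercise)
Node 0 (S = 80): continuation = e^(−0.04)·[0.4770·0.5025 + 0.5230·18.0000] = 9.2747; exercise value = 6.0000 ≤ continuation, so V_0 = 9.2747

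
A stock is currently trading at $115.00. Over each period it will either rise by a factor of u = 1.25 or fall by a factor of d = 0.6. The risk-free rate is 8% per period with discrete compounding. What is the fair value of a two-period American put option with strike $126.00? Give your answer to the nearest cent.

$20.39

Risk-neutral probability p = (1 + 0.08 − 0.6)/(1.25 − 0.6) = 0.4800/0.6500 = 0.7385
Terminal stock prices: S_uu = 179.7, S_ud = 86.25, S_dd = 41.4
Terminal payoffs (K − S): max(-53.69, 0) = 0, max(39.75, 0) = 39.75, max(84.6, 0) = 84.6
Node u (S = 143.8): continuation = 1/1.08·[0.7385·0.0000 + 0.2615·39.7500] = 9.6261; exercise value = 0.0000 ≤ continuation, so V_u = 9.6261
Node d (S = 69): continuation = 1/1.08·[0.7385·39.7500 + 0.2615·84.6000] = 47.6667; exercise value = 57.0000 > continuation, so V_d = 57.0000 (exercise)
Node 0 (S = 115): continuation = 1/1.08·[0.7385·9.6261 + 0.2615·57.0000] = 20.3853; exercise value = 11.0000 ≤ continuation, so V_0 = 20.3853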